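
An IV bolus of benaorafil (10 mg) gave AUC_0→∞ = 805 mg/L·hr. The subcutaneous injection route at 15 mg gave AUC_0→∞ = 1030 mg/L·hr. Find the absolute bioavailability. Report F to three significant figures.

F = 0.853

F = (AUC_ev / D_ev) / (AUC_iv / D_iv)
  = (1030/15) / (805/10)
  = 68.6667 / 80.5 = 0.8530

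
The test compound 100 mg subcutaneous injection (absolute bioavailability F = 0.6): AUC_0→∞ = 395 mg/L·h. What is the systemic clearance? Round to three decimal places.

CL = 0.152 L/h

CL = F × Dose / AUC_0→∞
   = 0.6 × 100 / 395 = 0.151899 L/h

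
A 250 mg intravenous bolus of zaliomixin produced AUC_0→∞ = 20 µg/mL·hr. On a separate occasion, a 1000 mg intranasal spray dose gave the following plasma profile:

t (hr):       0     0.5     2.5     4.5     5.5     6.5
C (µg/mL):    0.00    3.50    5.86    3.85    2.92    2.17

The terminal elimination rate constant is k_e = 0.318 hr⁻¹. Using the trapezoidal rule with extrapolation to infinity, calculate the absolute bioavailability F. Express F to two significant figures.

F = 0.41

Trapezoidal AUC_0→6.5 (intranasal spray):
  [0→0.5]: (0.00+3.50)/2 × 0.5 = 0.875
  [0.5→2.5]: (3.50+5.86)/2 × 2 = 9.36
  [2.5→4.5]: (5.86+3.85)/2 × 2 = 9.71
  [4.5→5.5]: (3.85+2.92)/2 × 1 = 3.385
  [5.5→6.5]: (2.92+2.17)/2 × 1 = 2.545
  Sum = 25.875 µg/mL·hr
Tail: C_last/k_e = 2.17/0.318 = 6.824
AUC_0→∞ (intranasal spray) = 25.875 + 6.824 = 32.699 µg/mL·hr
F = (AUC_ev/D_ev)/(AUC_iv/D_iv) = (32.699/1000)/(20/250) = 0.032699/0.08 = 0.4087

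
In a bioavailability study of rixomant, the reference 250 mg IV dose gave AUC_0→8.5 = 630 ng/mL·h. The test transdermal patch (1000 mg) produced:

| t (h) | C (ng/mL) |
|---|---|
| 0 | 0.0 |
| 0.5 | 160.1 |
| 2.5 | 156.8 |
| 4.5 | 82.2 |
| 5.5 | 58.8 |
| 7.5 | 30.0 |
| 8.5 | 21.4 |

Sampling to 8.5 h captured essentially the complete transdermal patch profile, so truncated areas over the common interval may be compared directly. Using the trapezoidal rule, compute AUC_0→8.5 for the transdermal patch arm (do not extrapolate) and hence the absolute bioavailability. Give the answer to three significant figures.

F = 0.310

Trapezoidal AUC_0→8.5 (transdermal patch):
  [0→0.5]: (0.0+160.1)/2 × 0.5 = 40.025
  [0.5→2.5]: (160.1+156.8)/2 × 2 = 316.9
  [2.5→4.5]: (156.8+82.2)/2 × 2 = 239.0
  [4.5→5.5]: (82.2+58.8)/2 × 1 = 70.5
  [5.5→7.5]: (58.8+30.0)/2 × 2 = 88.8
  [7.5→8.5]: (30.0+21.4)/2 × 1 = 25.7
  Sum = 780.925 ng/mL·h
F = (AUC_ev/D_ev)/(AUC_iv/D_iv) = (780.925/1000)/(630/250) = 0.780925/2.52 = 0.3099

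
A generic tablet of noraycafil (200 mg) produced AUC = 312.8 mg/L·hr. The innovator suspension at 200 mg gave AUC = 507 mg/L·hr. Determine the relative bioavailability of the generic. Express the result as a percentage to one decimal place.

F_rel = 61.7%

F_rel = (AUC_test/D_test) / (AUC_ref/D_ref)
      = (312.8/200) / (507/200)
      = 1.564 / 2.535 = 0.6170 = 61.70%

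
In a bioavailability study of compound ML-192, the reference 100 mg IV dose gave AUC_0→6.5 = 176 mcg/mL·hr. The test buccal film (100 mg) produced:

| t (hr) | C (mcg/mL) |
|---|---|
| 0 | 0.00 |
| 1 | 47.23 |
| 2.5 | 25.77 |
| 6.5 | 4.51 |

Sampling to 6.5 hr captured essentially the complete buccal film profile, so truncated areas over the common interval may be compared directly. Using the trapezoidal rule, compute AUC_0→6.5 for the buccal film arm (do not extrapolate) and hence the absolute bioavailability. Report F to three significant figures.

Trapezoidal AUC_0→6.5 (buccal film):
  [0→1]: (0.00+47.23)/2 × 1 = 23.615
  [1→2.5]: (47.23+25.77)/2 × 1.5 = 54.75
  [2.5→6.5]: (25.77+4.51)/2 × 4 = 60.56
  Sum = 138.925 mcg/mL·hr
F = (AUC_ev/D_ev)/(AUC_iv/D_iv) = (138.925/100)/(176/100) = 1.38925/1.76 = 0.7893

F = 0.789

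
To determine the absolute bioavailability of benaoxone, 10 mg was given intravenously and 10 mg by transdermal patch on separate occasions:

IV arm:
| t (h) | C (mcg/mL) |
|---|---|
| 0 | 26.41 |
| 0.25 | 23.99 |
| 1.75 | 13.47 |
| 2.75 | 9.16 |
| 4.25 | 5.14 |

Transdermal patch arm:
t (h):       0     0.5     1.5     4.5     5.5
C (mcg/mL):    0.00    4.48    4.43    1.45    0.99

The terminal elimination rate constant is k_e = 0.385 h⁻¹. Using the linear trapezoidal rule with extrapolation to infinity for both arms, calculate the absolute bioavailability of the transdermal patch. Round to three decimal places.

F = 0.261

Trapezoidal AUC_0→4.25 (IV):
  [0→0.25]: (26.41+23.99)/2 × 0.25 = 6.3
  [0.25→1.75]: (23.99+13.47)/2 × 1.5 = 28.095
  [1.75→2.75]: (13.47+9.16)/2 × 1 = 11.315
  [2.75→4.25]: (9.16+5.14)/2 × 1.5 = 10.725
  Sum = 56.435 mcg/mL·h
IV tail: 5.14/0.385 = 13.351; AUC_iv,0→∞ = 56.435 + 13.351 = 69.786 mcg/mL·h
Trapezoidal AUC_0→5.5 (transdermal patch):
  [0→0.5]: (0.00+4.48)/2 × 0.5 = 1.12
  [0.5→1.5]: (4.48+4.43)/2 × 1 = 4.455
  [1.5→4.5]: (4.43+1.45)/2 × 3 = 8.82
  [4.5→5.5]: (1.45+0.99)/2 × 1 = 1.22
  Sum = 15.615 mcg/mL·h
transdermal patch tail: 0.99/0.385 = 2.571; AUC_ev,0→∞ = 15.615 + 2.571 = 18.186 mcg/mL·h
F = (AUC_ev/D_ev)/(AUC_iv/D_iv) = (18.186/10)/(69.786/10) = 1.8186/6.9786 = 0.2606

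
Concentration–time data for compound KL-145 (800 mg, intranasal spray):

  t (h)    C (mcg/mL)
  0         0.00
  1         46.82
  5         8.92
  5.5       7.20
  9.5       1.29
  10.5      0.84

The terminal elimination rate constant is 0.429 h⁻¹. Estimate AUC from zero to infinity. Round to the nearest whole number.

Trapezoidal AUC_0→10.5:
  [0→1]: (0.00+46.82)/2 × 1 = 23.41
  [1→5]: (46.82+8.92)/2 × 4 = 111.48
  [5→5.5]: (8.92+7.20)/2 × 0.5 = 4.03
  [5.5→9.5]: (7.20+1.29)/2 × 4 = 16.98
  [9.5→10.5]: (1.29+0.84)/2 × 1 = 1.065
  Sum = 156.965 mcg/mL·h
Extrapolated tail: C_last / k_e = 0.84 / 0.429 = 1.958
AUC_0→∞ = 156.965 + 1.958 = 158.923 mcg/mL·h

AUC = 159 mcg/mL·h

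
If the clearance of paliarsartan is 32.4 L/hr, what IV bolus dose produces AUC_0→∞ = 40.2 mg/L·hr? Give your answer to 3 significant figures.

Dose = 1300 mg

Dose_iv = CL × AUC_0→∞
     = 32.4 × 40.2 = 1302.48 mg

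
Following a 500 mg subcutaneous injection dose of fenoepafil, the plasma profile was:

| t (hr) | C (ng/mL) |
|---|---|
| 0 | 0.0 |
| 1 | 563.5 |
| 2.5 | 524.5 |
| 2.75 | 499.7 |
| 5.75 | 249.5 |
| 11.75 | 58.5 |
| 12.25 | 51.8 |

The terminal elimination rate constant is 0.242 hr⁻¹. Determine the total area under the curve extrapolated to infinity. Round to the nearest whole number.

AUC = 3515 ng/mL·hr

Trapezoidal AUC_0→12.25:
  [0→1]: (0.0+563.5)/2 × 1 = 281.75
  [1→2.5]: (563.5+524.5)/2 × 1.5 = 816.0
  [2.5→2.75]: (524.5+499.7)/2 × 0.25 = 128.025
  [2.75→5.75]: (499.7+249.5)/2 × 3 = 1123.8
  [5.75→11.75]: (249.5+58.5)/2 × 6 = 924.0
  [11.75→12.25]: (58.5+51.8)/2 × 0.5 = 27.575
  Sum = 3301.15 ng/mL·hr
Extrapolated tail: C_last / k_e = 51.8 / 0.242 = 214.050
AUC_0→∞ = 3301.15 + 214.050 = 3515.2 ng/mL·hr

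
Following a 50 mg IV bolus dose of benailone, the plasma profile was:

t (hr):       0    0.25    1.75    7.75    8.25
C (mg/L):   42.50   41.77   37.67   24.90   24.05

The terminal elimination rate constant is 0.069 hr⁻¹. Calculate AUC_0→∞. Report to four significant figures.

AUC = 618.6 mg/L·hr

Trapezoidal AUC_0→8.25:
  [0→0.25]: (42.50+41.77)/2 × 0.25 = 10.53375
  [0.25→1.75]: (41.77+37.67)/2 × 1.5 = 59.58
  [1.75→7.75]: (37.67+24.90)/2 × 6 = 187.71
  [7.75→8.25]: (24.90+24.05)/2 × 0.5 = 12.2375
  Sum = 270.06125 mg/L·hr
Extrapolated tail: C_last / k_e = 24.05 / 0.069 = 348.551
AUC_0→∞ = 270.06125 + 348.551 = 618.61225 mg/L·hr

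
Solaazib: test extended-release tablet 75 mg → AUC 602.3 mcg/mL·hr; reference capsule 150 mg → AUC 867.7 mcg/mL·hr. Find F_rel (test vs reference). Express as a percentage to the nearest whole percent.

F_rel = (AUC_test/D_test) / (AUC_ref/D_ref)
      = (602.3/75) / (867.7/150)
      = 8.03067 / 5.78467 = 1.3883 = 138.83%

F_rel = 139%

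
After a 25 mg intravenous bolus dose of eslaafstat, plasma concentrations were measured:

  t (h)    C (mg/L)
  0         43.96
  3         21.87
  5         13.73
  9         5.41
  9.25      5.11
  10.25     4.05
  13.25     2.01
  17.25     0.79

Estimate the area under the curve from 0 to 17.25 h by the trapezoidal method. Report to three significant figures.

AUC = 193 mg/L·h

Trapezoidal AUC_0→17.25:
  [0→3]: (43.96+21.87)/2 × 3 = 98.745
  [3→5]: (21.87+13.73)/2 × 2 = 35.6
  [5→9]: (13.73+5.41)/2 × 4 = 38.28
  [9→9.25]: (5.41+5.11)/2 × 0.25 = 1.315
  [9.25→10.25]: (5.11+4.05)/2 × 1 = 4.58
  [10.25→13.25]: (4.05+2.01)/2 × 3 = 9.09
  [13.25→17.25]: (2.01+0.79)/2 × 4 = 5.6
  Sum = 193.21 mg/L·h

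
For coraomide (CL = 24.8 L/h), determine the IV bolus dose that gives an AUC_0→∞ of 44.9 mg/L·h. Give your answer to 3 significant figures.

Dose_iv = CL × AUC_0→∞
     = 24.8 × 44.9 = 1113.52 mg

Dose = 1110 mg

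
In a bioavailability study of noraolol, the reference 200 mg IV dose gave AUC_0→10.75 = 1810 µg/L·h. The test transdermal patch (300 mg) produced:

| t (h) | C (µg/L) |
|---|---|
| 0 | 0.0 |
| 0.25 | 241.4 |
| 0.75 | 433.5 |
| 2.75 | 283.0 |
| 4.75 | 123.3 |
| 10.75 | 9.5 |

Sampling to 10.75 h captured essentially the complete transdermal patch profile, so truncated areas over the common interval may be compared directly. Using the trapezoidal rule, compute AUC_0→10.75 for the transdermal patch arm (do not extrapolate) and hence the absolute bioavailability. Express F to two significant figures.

F = 0.63

Trapezoidal AUC_0→10.75 (transdermal patch):
  [0→0.25]: (0.0+241.4)/2 × 0.25 = 30.175
  [0.25→0.75]: (241.4+433.5)/2 × 0.5 = 168.725
  [0.75→2.75]: (433.5+283.0)/2 × 2 = 716.5
  [2.75→4.75]: (283.0+123.3)/2 × 2 = 406.3
  [4.75→10.75]: (123.3+9.5)/2 × 6 = 398.4
  Sum = 1720.1 µg/L·h
F = (AUC_ev/D_ev)/(AUC_iv/D_iv) = (1720.1/300)/(1810/200) = 5.73367/9.05 = 0.6336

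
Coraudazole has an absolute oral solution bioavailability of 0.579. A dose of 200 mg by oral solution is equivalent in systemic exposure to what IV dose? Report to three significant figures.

D_iv = 116 mg

Systemic exposure from an extravascular dose = F × D_ev, so the equivalent IV dose is F × D_ev.
D_iv = F × D_ev = 0.579 × 200 = 115.8 mg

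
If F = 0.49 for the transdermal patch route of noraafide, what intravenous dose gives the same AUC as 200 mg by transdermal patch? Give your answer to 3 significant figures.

Systemic exposure from an extravascular dose = F × D_ev, so the equivalent IV dose is F × D_ev.
D_iv = F × D_ev = 0.49 × 200 = 98 mg

D_iv = 98.0 mg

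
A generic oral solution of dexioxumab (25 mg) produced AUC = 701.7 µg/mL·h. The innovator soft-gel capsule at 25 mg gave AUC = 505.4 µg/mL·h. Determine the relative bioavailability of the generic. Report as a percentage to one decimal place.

F_rel = 138.8%

F_rel = (AUC_test/D_test) / (AUC_ref/D_ref)
      = (701.7/25) / (505.4/25)
      = 28.068 / 20.216 = 1.3884 = 138.84%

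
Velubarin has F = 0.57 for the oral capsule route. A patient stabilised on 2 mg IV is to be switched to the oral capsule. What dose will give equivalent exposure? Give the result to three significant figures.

D_oral = 3.51 mg

For equal systemic exposure: F × D_ev = D_iv
D_ev = D_iv / F = 2 / 0.57 = 3.50877 mg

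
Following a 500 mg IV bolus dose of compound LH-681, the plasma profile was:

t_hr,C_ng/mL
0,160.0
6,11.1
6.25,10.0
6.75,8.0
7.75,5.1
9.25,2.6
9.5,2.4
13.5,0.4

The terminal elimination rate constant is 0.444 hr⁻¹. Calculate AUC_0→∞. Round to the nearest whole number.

AUC = 540 ng/mL·hr

Trapezoidal AUC_0→13.5:
  [0→6]: (160.0+11.1)/2 × 6 = 513.3
  [6→6.25]: (11.1+10.0)/2 × 0.25 = 2.6375
  [6.25→6.75]: (10.0+8.0)/2 × 0.5 = 4.5
  [6.75→7.75]: (8.0+5.1)/2 × 1 = 6.55
  [7.75→9.25]: (5.1+2.6)/2 × 1.5 = 5.775
  [9.25→9.5]: (2.6+2.4)/2 × 0.25 = 0.625
  [9.5→13.5]: (2.4+0.4)/2 × 4 = 5.6
  Sum = 538.9875 ng/mL·hr
Extrapolated tail: C_last / k_e = 0.4 / 0.444 = 0.901
AUC_0→∞ = 538.9875 + 0.901 = 539.8885 ng/mL·hr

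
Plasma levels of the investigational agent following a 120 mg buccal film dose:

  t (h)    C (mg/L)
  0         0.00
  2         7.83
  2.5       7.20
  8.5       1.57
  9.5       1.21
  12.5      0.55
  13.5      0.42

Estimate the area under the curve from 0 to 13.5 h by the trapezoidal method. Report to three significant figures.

AUC = 42.4 mg/L·h

Trapezoidal AUC_0→13.5:
  [0→2]: (0.00+7.83)/2 × 2 = 7.83
  [2→2.5]: (7.83+7.20)/2 × 0.5 = 3.7575
  [2.5→8.5]: (7.20+1.57)/2 × 6 = 26.31
  [8.5→9.5]: (1.57+1.21)/2 × 1 = 1.39
  [9.5→12.5]: (1.21+0.55)/2 × 3 = 2.64
  [12.5→13.5]: (0.55+0.42)/2 × 1 = 0.485
  Sum = 42.4125 mg/L·h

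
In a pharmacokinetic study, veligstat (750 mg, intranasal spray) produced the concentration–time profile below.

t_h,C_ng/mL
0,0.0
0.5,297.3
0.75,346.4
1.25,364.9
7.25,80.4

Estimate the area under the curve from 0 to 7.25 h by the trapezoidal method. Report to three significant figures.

AUC = 1670 ng/mL·h

Trapezoidal AUC_0→7.25:
  [0→0.5]: (0.0+297.3)/2 × 0.5 = 74.325
  [0.5→0.75]: (297.3+346.4)/2 × 0.25 = 80.4625
  [0.75→1.25]: (346.4+364.9)/2 × 0.5 = 177.825
  [1.25→7.25]: (364.9+80.4)/2 × 6 = 1335.9
  Sum = 1668.5125 ng/mL·h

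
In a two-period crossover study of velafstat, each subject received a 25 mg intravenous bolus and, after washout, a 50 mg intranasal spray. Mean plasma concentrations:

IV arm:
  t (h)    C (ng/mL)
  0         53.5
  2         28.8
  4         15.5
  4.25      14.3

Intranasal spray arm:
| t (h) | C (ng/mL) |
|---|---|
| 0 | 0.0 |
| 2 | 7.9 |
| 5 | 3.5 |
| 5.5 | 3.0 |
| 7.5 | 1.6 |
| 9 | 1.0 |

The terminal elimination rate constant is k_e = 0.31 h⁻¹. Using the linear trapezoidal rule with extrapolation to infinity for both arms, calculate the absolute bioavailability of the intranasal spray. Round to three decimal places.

Trapezoidal AUC_0→4.25 (IV):
  [0→2]: (53.5+28.8)/2 × 2 = 82.3
  [2→4]: (28.8+15.5)/2 × 2 = 44.3
  [4→4.25]: (15.5+14.3)/2 × 0.25 = 3.725
  Sum = 130.325 ng/mL·h
IV tail: 14.3/0.31 = 46.129; AUC_iv,0→∞ = 130.325 + 46.129 = 176.454 ng/mL·h
Trapezoidal AUC_0→9 (intranasal spray):
  [0→2]: (0.0+7.9)/2 × 2 = 7.9
  [2→5]: (7.9+3.5)/2 × 3 = 17.1
  [5→5.5]: (3.5+3.0)/2 × 0.5 = 1.625
  [5.5→7.5]: (3.0+1.6)/2 × 2 = 4.6
  [7.5→9]: (1.6+1.0)/2 × 1.5 = 1.95
  Sum = 33.175 ng/mL·h
intranasal spray tail: 1.0/0.31 = 3.226; AUC_ev,0→∞ = 33.175 + 3.226 = 36.401 ng/mL·h
F = (AUC_ev/D_ev)/(AUC_iv/D_iv) = (36.401/50)/(176.454/25) = 0.72802/7.05816 = 0.1031

F = 0.103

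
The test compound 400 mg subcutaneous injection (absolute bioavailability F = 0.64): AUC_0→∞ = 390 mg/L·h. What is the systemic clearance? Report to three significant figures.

CL = 0.656 L/h

CL = F × Dose / AUC_0→∞
   = 0.64 × 400 / 390 = 0.65641 L/h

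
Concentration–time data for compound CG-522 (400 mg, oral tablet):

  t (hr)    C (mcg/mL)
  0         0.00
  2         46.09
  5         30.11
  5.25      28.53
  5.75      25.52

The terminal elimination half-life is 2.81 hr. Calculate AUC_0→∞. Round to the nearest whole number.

AUC = 285 mcg/mL·hr

Trapezoidal AUC_0→5.75:
  [0→2]: (0.00+46.09)/2 × 2 = 46.09
  [2→5]: (46.09+30.11)/2 × 3 = 114.3
  [5→5.25]: (30.11+28.53)/2 × 0.25 = 7.33
  [5.25→5.75]: (28.53+25.52)/2 × 0.5 = 13.5125
  Sum = 181.2325 mcg/mL·hr
k_e = ln2 / t½ = 0.693147 / 2.81 = 0.2467 hr^-1
Extrapolated tail: C_last / k_e = 25.52 / 0.2467 = 103.445
AUC_0→∞ = 181.2325 + 103.445 = 284.6775 mcg/mL·hr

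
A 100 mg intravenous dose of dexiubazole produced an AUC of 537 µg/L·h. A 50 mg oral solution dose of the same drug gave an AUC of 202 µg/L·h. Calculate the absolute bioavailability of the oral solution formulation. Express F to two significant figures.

F = 0.75

F = (AUC_ev / D_ev) / (AUC_iv / D_iv)
  = (202/50) / (537/100)
  = 4.04 / 5.37 = 0.7523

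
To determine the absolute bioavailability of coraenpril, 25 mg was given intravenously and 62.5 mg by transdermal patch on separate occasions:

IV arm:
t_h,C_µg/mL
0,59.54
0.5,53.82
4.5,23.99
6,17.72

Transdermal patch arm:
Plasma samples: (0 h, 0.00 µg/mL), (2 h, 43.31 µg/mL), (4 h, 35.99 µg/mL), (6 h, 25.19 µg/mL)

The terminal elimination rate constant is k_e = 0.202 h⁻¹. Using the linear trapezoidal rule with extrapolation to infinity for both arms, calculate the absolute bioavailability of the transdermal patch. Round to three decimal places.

Trapezoidal AUC_0→6 (IV):
  [0→0.5]: (59.54+53.82)/2 × 0.5 = 28.34
  [0.5→4.5]: (53.82+23.99)/2 × 4 = 155.62
  [4.5→6]: (23.99+17.72)/2 × 1.5 = 31.2825
  Sum = 215.2425 µg/mL·h
IV tail: 17.72/0.202 = 87.723; AUC_iv,0→∞ = 215.2425 + 87.723 = 302.9655 µg/mL·h
Trapezoidal AUC_0→6 (transdermal patch):
  [0→2]: (0.00+43.31)/2 × 2 = 43.31
  [2→4]: (43.31+35.99)/2 × 2 = 79.3
  [4→6]: (35.99+25.19)/2 × 2 = 61.18
  Sum = 183.79 µg/mL·h
transdermal patch tail: 25.19/0.202 = 124.703; AUC_ev,0→∞ = 183.79 + 124.703 = 308.493 µg/mL·h
F = (AUC_ev/D_ev)/(AUC_iv/D_iv) = (308.493/62.5)/(302.9655/25) = 4.935888/12.11862 = 0.4073

F = 0.407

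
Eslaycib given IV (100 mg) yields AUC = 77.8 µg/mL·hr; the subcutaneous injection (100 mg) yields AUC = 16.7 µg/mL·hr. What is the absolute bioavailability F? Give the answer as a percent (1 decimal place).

F = 21.5%

F = (AUC_ev / D_ev) / (AUC_iv / D_iv)
  = (16.7/100) / (77.8/100)
  = 0.167 / 0.778 = 0.2147
  = 21.47%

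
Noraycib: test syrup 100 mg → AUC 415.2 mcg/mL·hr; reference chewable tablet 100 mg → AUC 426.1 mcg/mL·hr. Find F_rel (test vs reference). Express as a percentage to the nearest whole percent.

F_rel = (AUC_test/D_test) / (AUC_ref/D_ref)
      = (415.2/100) / (426.1/100)
      = 4.152 / 4.261 = 0.9744 = 97.44%

F_rel = 97%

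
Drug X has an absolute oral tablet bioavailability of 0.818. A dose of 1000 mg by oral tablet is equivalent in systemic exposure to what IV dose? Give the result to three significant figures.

D_iv = 818 mg

Systemic exposure from an extravascular dose = F × D_ev, so the equivalent IV dose is F × D_ev.
D_iv = F × D_ev = 0.818 × 1000 = 818 mg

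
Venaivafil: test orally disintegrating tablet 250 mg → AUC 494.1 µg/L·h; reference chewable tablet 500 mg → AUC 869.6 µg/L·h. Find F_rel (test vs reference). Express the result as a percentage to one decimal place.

F_rel = 113.6%

F_rel = (AUC_test/D_test) / (AUC_ref/D_ref)
      = (494.1/250) / (869.6/500)
      = 1.9764 / 1.7392 = 1.1364 = 113.64%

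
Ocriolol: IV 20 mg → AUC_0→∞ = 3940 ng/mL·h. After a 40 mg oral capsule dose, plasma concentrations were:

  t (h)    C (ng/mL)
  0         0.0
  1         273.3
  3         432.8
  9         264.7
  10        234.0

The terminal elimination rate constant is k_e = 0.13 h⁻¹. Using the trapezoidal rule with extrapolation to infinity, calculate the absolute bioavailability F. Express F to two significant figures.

Trapezoidal AUC_0→10 (oral capsule):
  [0→1]: (0.0+273.3)/2 × 1 = 136.65
  [1→3]: (273.3+432.8)/2 × 2 = 706.1
  [3→9]: (432.8+264.7)/2 × 6 = 2092.5
  [9→10]: (264.7+234.0)/2 × 1 = 249.35
  Sum = 3184.6 ng/mL·h
Tail: C_last/k_e = 234.0/0.13 = 1800.000
AUC_0→∞ (oral capsule) = 3184.6 + 1800.000 = 4984.6 ng/mL·h
F = (AUC_ev/D_ev)/(AUC_iv/D_iv) = (4984.6/40)/(3940/20) = 124.615/197 = 0.6326

F = 0.63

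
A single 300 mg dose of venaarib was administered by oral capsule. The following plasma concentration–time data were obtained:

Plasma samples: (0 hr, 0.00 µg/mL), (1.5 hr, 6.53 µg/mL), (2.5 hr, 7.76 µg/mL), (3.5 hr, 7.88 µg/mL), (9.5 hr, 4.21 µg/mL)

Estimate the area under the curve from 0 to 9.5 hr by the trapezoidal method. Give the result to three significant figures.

Trapezoidal AUC_0→9.5:
  [0→1.5]: (0.00+6.53)/2 × 1.5 = 4.8975
  [1.5→2.5]: (6.53+7.76)/2 × 1 = 7.145
  [2.5→3.5]: (7.76+7.88)/2 × 1 = 7.82
  [3.5→9.5]: (7.88+4.21)/2 × 6 = 36.27
  Sum = 56.1325 µg/mL·hr

AUC = 56.1 µg/mL·hr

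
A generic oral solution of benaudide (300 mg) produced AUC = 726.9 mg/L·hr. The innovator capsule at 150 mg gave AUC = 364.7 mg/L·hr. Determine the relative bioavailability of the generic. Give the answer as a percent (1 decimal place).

F_rel = 99.7%

F_rel = (AUC_test/D_test) / (AUC_ref/D_ref)
      = (726.9/300) / (364.7/150)
      = 2.423 / 2.43133 = 0.9966 = 99.66%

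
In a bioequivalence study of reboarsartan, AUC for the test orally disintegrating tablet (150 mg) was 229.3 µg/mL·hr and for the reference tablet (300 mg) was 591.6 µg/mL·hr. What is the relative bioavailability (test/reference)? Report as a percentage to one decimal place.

F_rel = 77.5%

F_rel = (AUC_test/D_test) / (AUC_ref/D_ref)
      = (229.3/150) / (591.6/300)
      = 1.52867 / 1.972 = 0.7752 = 77.52%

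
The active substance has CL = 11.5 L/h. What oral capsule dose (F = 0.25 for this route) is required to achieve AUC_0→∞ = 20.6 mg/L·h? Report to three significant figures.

Dose = CL × AUC_0→∞ / F
     = 11.5 × 20.6 / 0.25 = 947.6 mg

Dose = 948 mg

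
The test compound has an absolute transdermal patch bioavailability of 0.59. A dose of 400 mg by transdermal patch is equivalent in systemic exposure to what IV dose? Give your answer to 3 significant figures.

D_iv = 236 mg

Systemic exposure from an extravascular dose = F × D_ev, so the equivalent IV dose is F × D_ev.
D_iv = F × D_ev = 0.59 × 400 = 236 mg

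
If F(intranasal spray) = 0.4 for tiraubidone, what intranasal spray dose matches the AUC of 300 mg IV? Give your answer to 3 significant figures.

For equal systemic exposure: F × D_ev = D_iv
D_ev = D_iv / F = 300 / 0.4 = 750 mg

D_intranasal = 750 mg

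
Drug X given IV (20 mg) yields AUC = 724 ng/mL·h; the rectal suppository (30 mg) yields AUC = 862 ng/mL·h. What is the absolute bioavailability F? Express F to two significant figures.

F = (AUC_ev / D_ev) / (AUC_iv / D_iv)
  = (862/30) / (724/20)
  = 28.7333 / 36.2 = 0.7937

F = 0.79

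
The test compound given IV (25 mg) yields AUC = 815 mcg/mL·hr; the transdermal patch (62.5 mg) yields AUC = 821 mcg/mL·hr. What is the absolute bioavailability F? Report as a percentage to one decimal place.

F = 40.3%

F = (AUC_ev / D_ev) / (AUC_iv / D_iv)
  = (821/62.5) / (815/25)
  = 13.136 / 32.6 = 0.4029
  = 40.29%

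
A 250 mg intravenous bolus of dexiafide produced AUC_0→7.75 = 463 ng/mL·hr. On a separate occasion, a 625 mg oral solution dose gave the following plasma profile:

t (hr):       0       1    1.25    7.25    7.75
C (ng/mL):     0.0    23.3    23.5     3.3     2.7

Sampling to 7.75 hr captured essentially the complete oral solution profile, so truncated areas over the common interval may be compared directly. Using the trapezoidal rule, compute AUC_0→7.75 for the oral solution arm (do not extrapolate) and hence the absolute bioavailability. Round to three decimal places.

F = 0.086

Trapezoidal AUC_0→7.75 (oral solution):
  [0→1]: (0.0+23.3)/2 × 1 = 11.65
  [1→1.25]: (23.3+23.5)/2 × 0.25 = 5.85
  [1.25→7.25]: (23.5+3.3)/2 × 6 = 80.4
  [7.25→7.75]: (3.3+2.7)/2 × 0.5 = 1.5
  Sum = 99.4 ng/mL·hr
F = (AUC_ev/D_ev)/(AUC_iv/D_iv) = (99.4/625)/(463/250) = 0.15904/1.852 = 0.0859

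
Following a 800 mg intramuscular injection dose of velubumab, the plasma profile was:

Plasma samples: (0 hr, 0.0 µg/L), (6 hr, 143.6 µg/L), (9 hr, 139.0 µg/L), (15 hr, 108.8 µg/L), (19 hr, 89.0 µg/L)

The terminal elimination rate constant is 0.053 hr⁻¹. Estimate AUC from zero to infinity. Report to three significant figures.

AUC = 3670 µg/L·hr

Trapezoidal AUC_0→19:
  [0→6]: (0.0+143.6)/2 × 6 = 430.8
  [6→9]: (143.6+139.0)/2 × 3 = 423.9
  [9→15]: (139.0+108.8)/2 × 6 = 743.4
  [15→19]: (108.8+89.0)/2 × 4 = 395.6
  Sum = 1993.7 µg/L·hr
Extrapolated tail: C_last / k_e = 89.0 / 0.053 = 1679.245
AUC_0→∞ = 1993.7 + 1679.245 = 3672.945 µg/L·hr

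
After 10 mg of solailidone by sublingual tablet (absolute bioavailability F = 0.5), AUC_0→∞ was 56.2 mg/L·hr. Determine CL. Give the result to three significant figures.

CL = F × Dose / AUC_0→∞
   = 0.5 × 10 / 56.2 = 0.088968 L/hr

CL = 0.0890 L/hr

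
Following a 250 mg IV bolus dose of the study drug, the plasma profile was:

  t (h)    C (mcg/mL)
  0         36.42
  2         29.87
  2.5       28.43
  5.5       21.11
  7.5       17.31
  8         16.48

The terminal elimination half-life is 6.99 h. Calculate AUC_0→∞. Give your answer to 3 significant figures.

Trapezoidal AUC_0→8:
  [0→2]: (36.42+29.87)/2 × 2 = 66.29
  [2→2.5]: (29.87+28.43)/2 × 0.5 = 14.575
  [2.5→5.5]: (28.43+21.11)/2 × 3 = 74.31
  [5.5→7.5]: (21.11+17.31)/2 × 2 = 38.42
  [7.5→8]: (17.31+16.48)/2 × 0.5 = 8.4475
  Sum = 202.0425 mcg/mL·h
k_e = ln2 / t½ = 0.693147 / 6.99 = 0.0992 h^-1
Extrapolated tail: C_last / k_e = 16.48 / 0.0992 = 166.129
AUC_0→∞ = 202.0425 + 166.129 = 368.1715 mcg/mL·h

AUC = 368 mcg/mL·h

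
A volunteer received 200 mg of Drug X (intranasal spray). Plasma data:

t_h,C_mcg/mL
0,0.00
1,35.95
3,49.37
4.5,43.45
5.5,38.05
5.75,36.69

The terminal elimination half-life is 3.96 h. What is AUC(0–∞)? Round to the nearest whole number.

Trapezoidal AUC_0→5.75:
  [0→1]: (0.00+35.95)/2 × 1 = 17.975
  [1→3]: (35.95+49.37)/2 × 2 = 85.32
  [3→4.5]: (49.37+43.45)/2 × 1.5 = 69.615
  [4.5→5.5]: (43.45+38.05)/2 × 1 = 40.75
  [5.5→5.75]: (38.05+36.69)/2 × 0.25 = 9.3425
  Sum = 223.0025 mcg/mL·h
k_e = ln2 / t½ = 0.693147 / 3.96 = 0.1750 h^-1
Extrapolated tail: C_last / k_e = 36.69 / 0.175 = 209.657
AUC_0→∞ = 223.0025 + 209.657 = 432.6595 mcg/mL·h

AUC = 433 mcg/mL·h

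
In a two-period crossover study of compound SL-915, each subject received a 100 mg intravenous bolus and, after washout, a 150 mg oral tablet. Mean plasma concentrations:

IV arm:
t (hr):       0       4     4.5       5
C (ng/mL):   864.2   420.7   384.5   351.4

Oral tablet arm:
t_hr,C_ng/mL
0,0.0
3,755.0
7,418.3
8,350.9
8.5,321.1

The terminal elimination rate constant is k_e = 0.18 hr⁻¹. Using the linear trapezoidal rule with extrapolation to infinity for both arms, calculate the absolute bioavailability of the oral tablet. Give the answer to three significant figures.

F = 0.790

Trapezoidal AUC_0→5 (IV):
  [0→4]: (864.2+420.7)/2 × 4 = 2569.8
  [4→4.5]: (420.7+384.5)/2 × 0.5 = 201.3
  [4.5→5]: (384.5+351.4)/2 × 0.5 = 183.975
  Sum = 2955.075 ng/mL·hr
IV tail: 351.4/0.18 = 1952.222; AUC_iv,0→∞ = 2955.075 + 1952.222 = 4907.297 ng/mL·hr
Trapezoidal AUC_0→8.5 (oral tablet):
  [0→3]: (0.0+755.0)/2 × 3 = 1132.5
  [3→7]: (755.0+418.3)/2 × 4 = 2346.6
  [7→8]: (418.3+350.9)/2 × 1 = 384.6
  [8→8.5]: (350.9+321.1)/2 × 0.5 = 168.0
  Sum = 4031.7 ng/mL·hr
oral tablet tail: 321.1/0.18 = 1783.889; AUC_ev,0→∞ = 4031.7 + 1783.889 = 5815.589 ng/mL·hr
F = (AUC_ev/D_ev)/(AUC_iv/D_iv) = (5815.589/150)/(4907.297/100) = 38.7706/49.07297 = 0.7901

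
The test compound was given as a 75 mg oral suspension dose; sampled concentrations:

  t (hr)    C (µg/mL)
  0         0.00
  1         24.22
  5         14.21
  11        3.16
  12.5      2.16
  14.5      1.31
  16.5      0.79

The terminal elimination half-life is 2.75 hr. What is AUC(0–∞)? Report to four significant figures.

AUC = 153.8 µg/mL·hr

Trapezoidal AUC_0→16.5:
  [0→1]: (0.00+24.22)/2 × 1 = 12.11
  [1→5]: (24.22+14.21)/2 × 4 = 76.86
  [5→11]: (14.21+3.16)/2 × 6 = 52.11
  [11→12.5]: (3.16+2.16)/2 × 1.5 = 3.99
  [12.5→14.5]: (2.16+1.31)/2 × 2 = 3.47
  [14.5→16.5]: (1.31+0.79)/2 × 2 = 2.1
  Sum = 150.64 µg/mL·hr
k_e = ln2 / t½ = 0.693147 / 2.75 = 0.2521 hr^-1
Extrapolated tail: C_last / k_e = 0.79 / 0.2521 = 3.134
AUC_0→∞ = 150.64 + 3.134 = 153.774 µg/mL·hr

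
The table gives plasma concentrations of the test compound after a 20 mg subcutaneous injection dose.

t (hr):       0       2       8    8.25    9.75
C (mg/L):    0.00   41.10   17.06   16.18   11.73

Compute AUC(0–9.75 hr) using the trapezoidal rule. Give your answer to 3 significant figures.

AUC = 241 mg/L·hr

Trapezoidal AUC_0→9.75:
  [0→2]: (0.00+41.10)/2 × 2 = 41.1
  [2→8]: (41.10+17.06)/2 × 6 = 174.48
  [8→8.25]: (17.06+16.18)/2 × 0.25 = 4.155
  [8.25→9.75]: (16.18+11.73)/2 × 1.5 = 20.9325
  Sum = 240.6675 mg/L·hr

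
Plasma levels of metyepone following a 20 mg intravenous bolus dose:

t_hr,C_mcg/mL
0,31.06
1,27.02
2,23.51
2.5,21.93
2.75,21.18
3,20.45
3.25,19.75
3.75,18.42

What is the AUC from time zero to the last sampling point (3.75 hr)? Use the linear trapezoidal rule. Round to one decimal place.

AUC = 90.8 mcg/mL·hr

Trapezoidal AUC_0→3.75:
  [0→1]: (31.06+27.02)/2 × 1 = 29.04
  [1→2]: (27.02+23.51)/2 × 1 = 25.265
  [2→2.5]: (23.51+21.93)/2 × 0.5 = 11.36
  [2.5→2.75]: (21.93+21.18)/2 × 0.25 = 5.38875
  [2.75→3]: (21.18+20.45)/2 × 0.25 = 5.20375
  [3→3.25]: (20.45+19.75)/2 × 0.25 = 5.025
  [3.25→3.75]: (19.75+18.42)/2 × 0.5 = 9.5425
  Sum = 90.825 mcg/mL·hr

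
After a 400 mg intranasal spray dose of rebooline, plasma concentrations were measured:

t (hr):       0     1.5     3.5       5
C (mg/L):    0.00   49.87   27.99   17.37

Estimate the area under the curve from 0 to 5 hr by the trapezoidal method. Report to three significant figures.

AUC = 149 mg/L·hr

Trapezoidal AUC_0→5:
  [0→1.5]: (0.00+49.87)/2 × 1.5 = 37.4025
  [1.5→3.5]: (49.87+27.99)/2 × 2 = 77.86
  [3.5→5]: (27.99+17.37)/2 × 1.5 = 34.02
  Sum = 149.2825 mg/L·hr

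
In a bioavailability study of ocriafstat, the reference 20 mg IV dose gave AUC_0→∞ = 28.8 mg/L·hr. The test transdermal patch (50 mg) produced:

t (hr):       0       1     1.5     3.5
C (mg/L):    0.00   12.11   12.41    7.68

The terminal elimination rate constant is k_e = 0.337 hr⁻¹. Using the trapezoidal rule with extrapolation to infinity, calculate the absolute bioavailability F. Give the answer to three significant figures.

F = 0.765

Trapezoidal AUC_0→3.5 (transdermal patch):
  [0→1]: (0.00+12.11)/2 × 1 = 6.055
  [1→1.5]: (12.11+12.41)/2 × 0.5 = 6.13
  [1.5→3.5]: (12.41+7.68)/2 × 2 = 20.09
  Sum = 32.275 mg/L·hr
Tail: C_last/k_e = 7.68/0.337 = 22.789
AUC_0→∞ (transdermal patch) = 32.275 + 22.789 = 55.064 mg/L·hr
F = (AUC_ev/D_ev)/(AUC_iv/D_iv) = (55.064/50)/(28.8/20) = 1.10128/1.44 = 0.7648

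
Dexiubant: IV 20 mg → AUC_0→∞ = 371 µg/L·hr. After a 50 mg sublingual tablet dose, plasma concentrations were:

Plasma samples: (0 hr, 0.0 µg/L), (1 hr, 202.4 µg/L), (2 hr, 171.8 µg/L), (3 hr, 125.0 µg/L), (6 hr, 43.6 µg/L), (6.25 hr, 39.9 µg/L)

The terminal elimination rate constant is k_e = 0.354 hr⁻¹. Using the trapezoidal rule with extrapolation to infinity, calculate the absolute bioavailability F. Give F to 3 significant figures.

Trapezoidal AUC_0→6.25 (sublingual tablet):
  [0→1]: (0.0+202.4)/2 × 1 = 101.2
  [1→2]: (202.4+171.8)/2 × 1 = 187.1
  [2→3]: (171.8+125.0)/2 × 1 = 148.4
  [3→6]: (125.0+43.6)/2 × 3 = 252.9
  [6→6.25]: (43.6+39.9)/2 × 0.25 = 10.4375
  Sum = 700.0375 µg/L·hr
Tail: C_last/k_e = 39.9/0.354 = 112.712
AUC_0→∞ (sublingual tablet) = 700.0375 + 112.712 = 812.7495 µg/L·hr
F = (AUC_ev/D_ev)/(AUC_iv/D_iv) = (812.7495/50)/(371/20) = 16.25499/18.55 = 0.8763

F = 0.876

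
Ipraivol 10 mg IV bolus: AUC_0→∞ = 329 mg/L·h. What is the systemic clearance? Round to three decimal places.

CL = 0.030 L/h

CL = Dose_iv / AUC_0→∞
   = 10 / 329 = 0.0303951 L/h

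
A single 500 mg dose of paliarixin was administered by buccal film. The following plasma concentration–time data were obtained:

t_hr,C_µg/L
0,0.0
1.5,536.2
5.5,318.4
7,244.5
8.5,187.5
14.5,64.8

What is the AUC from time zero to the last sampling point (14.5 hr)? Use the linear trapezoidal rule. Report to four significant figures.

AUC = 3614 µg/L·hr

Trapezoidal AUC_0→14.5:
  [0→1.5]: (0.0+536.2)/2 × 1.5 = 402.15
  [1.5→5.5]: (536.2+318.4)/2 × 4 = 1709.2
  [5.5→7]: (318.4+244.5)/2 × 1.5 = 422.175
  [7→8.5]: (244.5+187.5)/2 × 1.5 = 324.0
  [8.5→14.5]: (187.5+64.8)/2 × 6 = 756.9
  Sum = 3614.425 µg/L·hr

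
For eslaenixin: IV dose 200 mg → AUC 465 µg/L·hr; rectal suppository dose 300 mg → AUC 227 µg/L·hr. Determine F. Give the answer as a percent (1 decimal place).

F = (AUC_ev / D_ev) / (AUC_iv / D_iv)
  = (227/300) / (465/200)
  = 0.756667 / 2.325 = 0.3254
  = 32.54%

F = 32.5%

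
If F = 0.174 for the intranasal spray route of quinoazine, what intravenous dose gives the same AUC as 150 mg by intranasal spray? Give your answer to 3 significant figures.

D_iv = 26.1 mg

Systemic exposure from an extravascular dose = F × D_ev, so the equivalent IV dose is F × D_ev.
D_iv = F × D_ev = 0.174 × 150 = 26.1 mg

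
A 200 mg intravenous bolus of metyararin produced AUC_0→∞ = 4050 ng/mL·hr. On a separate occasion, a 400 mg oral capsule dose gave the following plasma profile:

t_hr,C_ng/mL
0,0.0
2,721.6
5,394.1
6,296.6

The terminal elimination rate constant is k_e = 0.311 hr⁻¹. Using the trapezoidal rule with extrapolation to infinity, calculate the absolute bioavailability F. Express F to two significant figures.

Trapezoidal AUC_0→6 (oral capsule):
  [0→2]: (0.0+721.6)/2 × 2 = 721.6
  [2→5]: (721.6+394.1)/2 × 3 = 1673.55
  [5→6]: (394.1+296.6)/2 × 1 = 345.35
  Sum = 2740.5 ng/mL·hr
Tail: C_last/k_e = 296.6/0.311 = 953.698
AUC_0→∞ (oral capsule) = 2740.5 + 953.698 = 3694.198 ng/mL·hr
F = (AUC_ev/D_ev)/(AUC_iv/D_iv) = (3694.198/400)/(4050/200) = 9.235495/20.25 = 0.4561

F = 0.46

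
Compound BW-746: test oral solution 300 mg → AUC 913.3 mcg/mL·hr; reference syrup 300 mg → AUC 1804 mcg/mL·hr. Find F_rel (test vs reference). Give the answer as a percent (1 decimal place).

F_rel = 50.6%

F_rel = (AUC_test/D_test) / (AUC_ref/D_ref)
      = (913.3/300) / (1804/300)
      = 3.04433 / 6.01333 = 0.5063 = 50.63%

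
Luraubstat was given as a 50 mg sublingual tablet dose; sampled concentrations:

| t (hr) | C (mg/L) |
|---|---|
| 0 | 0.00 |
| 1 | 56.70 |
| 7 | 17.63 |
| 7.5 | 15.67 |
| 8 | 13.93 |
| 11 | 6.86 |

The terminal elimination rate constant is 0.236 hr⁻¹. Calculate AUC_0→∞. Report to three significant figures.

Trapezoidal AUC_0→11:
  [0→1]: (0.00+56.70)/2 × 1 = 28.35
  [1→7]: (56.70+17.63)/2 × 6 = 222.99
  [7→7.5]: (17.63+15.67)/2 × 0.5 = 8.325
  [7.5→8]: (15.67+13.93)/2 × 0.5 = 7.4
  [8→11]: (13.93+6.86)/2 × 3 = 31.185
  Sum = 298.25 mg/L·hr
Extrapolated tail: C_last / k_e = 6.86 / 0.236 = 29.068
AUC_0→∞ = 298.25 + 29.068 = 327.318 mg/L·hr

AUC = 327 mg/L·hr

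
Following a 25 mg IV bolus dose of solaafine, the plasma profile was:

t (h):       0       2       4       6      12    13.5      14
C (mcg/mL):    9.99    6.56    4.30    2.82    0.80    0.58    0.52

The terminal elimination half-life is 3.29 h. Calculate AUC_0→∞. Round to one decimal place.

AUC = 49.2 mcg/mL·h

Trapezoidal AUC_0→14:
  [0→2]: (9.99+6.56)/2 × 2 = 16.55
  [2→4]: (6.56+4.30)/2 × 2 = 10.86
  [4→6]: (4.30+2.82)/2 × 2 = 7.12
  [6→12]: (2.82+0.80)/2 × 6 = 10.86
  [12→13.5]: (0.80+0.58)/2 × 1.5 = 1.035
  [13.5→14]: (0.58+0.52)/2 × 0.5 = 0.275
  Sum = 46.7 mcg/mL·h
k_e = ln2 / t½ = 0.693147 / 3.29 = 0.2107 h^-1
Extrapolated tail: C_last / k_e = 0.52 / 0.2107 = 2.468
AUC_0→∞ = 46.7 + 2.468 = 49.168 mcg/mL·h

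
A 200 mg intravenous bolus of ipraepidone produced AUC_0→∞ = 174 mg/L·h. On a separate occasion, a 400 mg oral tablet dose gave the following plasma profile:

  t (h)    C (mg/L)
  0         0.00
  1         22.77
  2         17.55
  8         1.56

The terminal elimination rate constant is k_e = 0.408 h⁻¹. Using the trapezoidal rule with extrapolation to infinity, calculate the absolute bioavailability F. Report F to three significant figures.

Trapezoidal AUC_0→8 (oral tablet):
  [0→1]: (0.00+22.77)/2 × 1 = 11.385
  [1→2]: (22.77+17.55)/2 × 1 = 20.16
  [2→8]: (17.55+1.56)/2 × 6 = 57.33
  Sum = 88.875 mg/L·h
Tail: C_last/k_e = 1.56/0.408 = 3.824
AUC_0→∞ (oral tablet) = 88.875 + 3.824 = 92.699 mg/L·h
F = (AUC_ev/D_ev)/(AUC_iv/D_iv) = (92.699/400)/(174/200) = 0.2317475/0.87 = 0.2664

F = 0.266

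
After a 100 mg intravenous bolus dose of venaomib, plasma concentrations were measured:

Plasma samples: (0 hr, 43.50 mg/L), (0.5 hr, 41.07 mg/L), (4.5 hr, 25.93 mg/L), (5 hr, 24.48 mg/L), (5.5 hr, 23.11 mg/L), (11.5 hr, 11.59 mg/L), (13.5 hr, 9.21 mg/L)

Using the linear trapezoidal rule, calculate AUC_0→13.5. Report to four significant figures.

Trapezoidal AUC_0→13.5:
  [0→0.5]: (43.50+41.07)/2 × 0.5 = 21.1425
  [0.5→4.5]: (41.07+25.93)/2 × 4 = 134.0
  [4.5→5]: (25.93+24.48)/2 × 0.5 = 12.6025
  [5→5.5]: (24.48+23.11)/2 × 0.5 = 11.8975
  [5.5→11.5]: (23.11+11.59)/2 × 6 = 104.1
  [11.5→13.5]: (11.59+9.21)/2 × 2 = 20.8
  Sum = 304.5425 mg/L·hr

AUC = 304.5 mg/L·hr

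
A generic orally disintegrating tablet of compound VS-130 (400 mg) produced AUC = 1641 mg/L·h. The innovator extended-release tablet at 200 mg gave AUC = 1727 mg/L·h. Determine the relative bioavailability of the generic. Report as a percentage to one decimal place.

F_rel = (AUC_test/D_test) / (AUC_ref/D_ref)
      = (1641/400) / (1727/200)
      = 4.1025 / 8.635 = 0.4751 = 47.51%

F_rel = 47.5%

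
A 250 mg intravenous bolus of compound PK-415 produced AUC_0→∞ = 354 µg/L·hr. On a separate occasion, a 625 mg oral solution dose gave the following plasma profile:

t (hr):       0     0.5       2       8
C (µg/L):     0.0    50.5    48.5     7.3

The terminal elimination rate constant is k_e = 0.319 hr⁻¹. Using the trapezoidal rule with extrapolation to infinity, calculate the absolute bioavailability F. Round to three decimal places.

F = 0.313

Trapezoidal AUC_0→8 (oral solution):
  [0→0.5]: (0.0+50.5)/2 × 0.5 = 12.625
  [0.5→2]: (50.5+48.5)/2 × 1.5 = 74.25
  [2→8]: (48.5+7.3)/2 × 6 = 167.4
  Sum = 254.275 µg/L·hr
Tail: C_last/k_e = 7.3/0.319 = 22.884
AUC_0→∞ (oral solution) = 254.275 + 22.884 = 277.159 µg/L·hr
F = (AUC_ev/D_ev)/(AUC_iv/D_iv) = (277.159/625)/(354/250) = 0.4434544/1.416 = 0.3132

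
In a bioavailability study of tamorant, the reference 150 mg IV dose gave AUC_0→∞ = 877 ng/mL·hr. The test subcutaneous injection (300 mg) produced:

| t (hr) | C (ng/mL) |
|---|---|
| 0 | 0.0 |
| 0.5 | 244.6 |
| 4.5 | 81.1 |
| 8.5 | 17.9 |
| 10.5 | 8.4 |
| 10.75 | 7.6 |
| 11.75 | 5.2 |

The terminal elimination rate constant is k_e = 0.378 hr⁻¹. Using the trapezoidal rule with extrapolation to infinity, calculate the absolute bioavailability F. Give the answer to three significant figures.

F = 0.547

Trapezoidal AUC_0→11.75 (subcutaneous injection):
  [0→0.5]: (0.0+244.6)/2 × 0.5 = 61.15
  [0.5→4.5]: (244.6+81.1)/2 × 4 = 651.4
  [4.5→8.5]: (81.1+17.9)/2 × 4 = 198.0
  [8.5→10.5]: (17.9+8.4)/2 × 2 = 26.3
  [10.5→10.75]: (8.4+7.6)/2 × 0.25 = 2.0
  [10.75→11.75]: (7.6+5.2)/2 × 1 = 6.4
  Sum = 945.25 ng/mL·hr
Tail: C_last/k_e = 5.2/0.378 = 13.757
AUC_0→∞ (subcutaneous injection) = 945.25 + 13.757 = 959.007 ng/mL·hr
F = (AUC_ev/D_ev)/(AUC_iv/D_iv) = (959.007/300)/(877/150) = 3.19669/5.84667 = 0.5468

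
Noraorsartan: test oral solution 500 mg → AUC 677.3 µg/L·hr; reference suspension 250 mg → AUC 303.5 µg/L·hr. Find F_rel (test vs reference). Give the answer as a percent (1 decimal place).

F_rel = (AUC_test/D_test) / (AUC_ref/D_ref)
      = (677.3/500) / (303.5/250)
      = 1.3546 / 1.214 = 1.1158 = 111.58%

F_rel = 111.6%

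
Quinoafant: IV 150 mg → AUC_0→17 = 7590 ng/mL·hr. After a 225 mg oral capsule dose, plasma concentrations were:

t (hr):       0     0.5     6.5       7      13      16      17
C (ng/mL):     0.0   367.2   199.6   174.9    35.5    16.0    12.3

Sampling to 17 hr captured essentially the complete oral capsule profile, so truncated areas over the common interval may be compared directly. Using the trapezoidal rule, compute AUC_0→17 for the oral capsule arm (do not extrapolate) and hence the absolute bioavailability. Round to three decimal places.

F = 0.229

Trapezoidal AUC_0→17 (oral capsule):
  [0→0.5]: (0.0+367.2)/2 × 0.5 = 91.8
  [0.5→6.5]: (367.2+199.6)/2 × 6 = 1700.4
  [6.5→7]: (199.6+174.9)/2 × 0.5 = 93.625
  [7→13]: (174.9+35.5)/2 × 6 = 631.2
  [13→16]: (35.5+16.0)/2 × 3 = 77.25
  [16→17]: (16.0+12.3)/2 × 1 = 14.15
  Sum = 2608.425 ng/mL·hr
F = (AUC_ev/D_ev)/(AUC_iv/D_iv) = (2608.425/225)/(7590/150) = 11.593/50.6 = 0.2291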